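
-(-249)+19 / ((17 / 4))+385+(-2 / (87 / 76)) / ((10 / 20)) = 939130 / 1479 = 634.98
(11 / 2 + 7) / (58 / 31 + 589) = 775 / 36634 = 0.02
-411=-411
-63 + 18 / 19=-1179 / 19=-62.05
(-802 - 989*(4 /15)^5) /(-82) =305015743 /31134375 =9.80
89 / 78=1.14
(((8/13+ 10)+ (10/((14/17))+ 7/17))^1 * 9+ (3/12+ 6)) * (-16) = -5316236/1547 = -3436.48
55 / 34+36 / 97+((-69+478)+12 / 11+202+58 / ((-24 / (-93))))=60862127 / 72556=838.83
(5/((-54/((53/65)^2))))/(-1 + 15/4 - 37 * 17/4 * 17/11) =30899/120600090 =0.00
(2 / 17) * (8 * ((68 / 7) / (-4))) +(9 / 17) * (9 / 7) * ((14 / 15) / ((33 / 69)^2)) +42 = 3059192 / 71995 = 42.49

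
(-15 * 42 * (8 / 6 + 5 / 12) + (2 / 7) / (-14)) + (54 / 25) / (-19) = -51327617 / 46550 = -1102.63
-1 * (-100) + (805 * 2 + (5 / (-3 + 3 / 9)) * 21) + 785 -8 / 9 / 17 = 3005621 / 1224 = 2455.57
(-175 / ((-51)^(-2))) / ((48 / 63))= -9558675 / 16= -597417.19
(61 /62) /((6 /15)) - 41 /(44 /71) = -43443 /682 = -63.70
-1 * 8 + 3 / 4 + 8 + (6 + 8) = 59 / 4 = 14.75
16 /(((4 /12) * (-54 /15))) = -40 /3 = -13.33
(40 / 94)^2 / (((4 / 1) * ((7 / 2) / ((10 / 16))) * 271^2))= 125 / 1135618183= 0.00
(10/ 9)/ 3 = 0.37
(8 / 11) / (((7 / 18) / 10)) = 1440 / 77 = 18.70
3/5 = 0.60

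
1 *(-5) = -5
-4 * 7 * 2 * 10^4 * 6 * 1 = -3360000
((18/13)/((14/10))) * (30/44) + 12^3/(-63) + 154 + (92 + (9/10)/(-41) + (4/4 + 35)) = 104746401/410410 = 255.22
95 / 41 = 2.32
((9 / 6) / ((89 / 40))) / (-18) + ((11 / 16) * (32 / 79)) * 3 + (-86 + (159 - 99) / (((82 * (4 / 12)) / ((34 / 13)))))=-893344898 / 11242569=-79.46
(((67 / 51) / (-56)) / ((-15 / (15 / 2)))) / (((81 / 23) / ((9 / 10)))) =1541 / 514080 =0.00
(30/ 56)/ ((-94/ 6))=-45/ 1316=-0.03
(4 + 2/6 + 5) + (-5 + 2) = 19/3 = 6.33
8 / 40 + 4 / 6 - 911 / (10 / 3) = -8173 / 30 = -272.43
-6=-6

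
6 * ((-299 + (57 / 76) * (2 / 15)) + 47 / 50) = -44694 / 25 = -1787.76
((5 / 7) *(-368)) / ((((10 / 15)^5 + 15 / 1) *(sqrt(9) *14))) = -74520 / 180173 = -0.41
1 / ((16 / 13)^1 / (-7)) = -91 / 16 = -5.69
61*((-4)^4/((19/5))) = 78080/19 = 4109.47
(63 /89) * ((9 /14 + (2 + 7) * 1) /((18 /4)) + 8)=639 /89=7.18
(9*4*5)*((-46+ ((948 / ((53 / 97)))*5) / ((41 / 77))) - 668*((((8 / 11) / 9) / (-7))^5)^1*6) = 37617313935161840777320 / 12863588395303107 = 2924325.06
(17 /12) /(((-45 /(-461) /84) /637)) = 34945183 /45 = 776559.62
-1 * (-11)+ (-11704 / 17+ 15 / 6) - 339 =-34475 / 34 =-1013.97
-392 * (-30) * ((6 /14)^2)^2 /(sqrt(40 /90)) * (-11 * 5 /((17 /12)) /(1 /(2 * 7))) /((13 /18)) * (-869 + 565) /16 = 13163990400 /1547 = 8509366.77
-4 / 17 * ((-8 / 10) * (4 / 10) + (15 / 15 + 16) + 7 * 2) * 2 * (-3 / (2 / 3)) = 27612 / 425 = 64.97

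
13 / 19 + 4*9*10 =6853 / 19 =360.68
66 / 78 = 11 / 13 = 0.85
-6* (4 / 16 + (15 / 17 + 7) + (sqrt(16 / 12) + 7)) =-3087 / 34 - 4* sqrt(3) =-97.72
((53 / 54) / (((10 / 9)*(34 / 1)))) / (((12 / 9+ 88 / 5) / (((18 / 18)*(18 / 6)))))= 159 / 38624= 0.00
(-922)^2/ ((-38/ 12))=-5100504/ 19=-268447.58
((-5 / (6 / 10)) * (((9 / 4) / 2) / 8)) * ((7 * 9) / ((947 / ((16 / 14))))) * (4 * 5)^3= -712.78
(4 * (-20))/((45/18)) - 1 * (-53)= 21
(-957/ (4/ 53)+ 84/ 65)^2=10867103447841/ 67600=160755968.16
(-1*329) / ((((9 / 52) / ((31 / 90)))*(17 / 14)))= -3712436 / 6885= -539.21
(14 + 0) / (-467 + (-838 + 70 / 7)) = -2 / 185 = -0.01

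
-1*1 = -1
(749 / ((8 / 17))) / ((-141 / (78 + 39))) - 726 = -2046.71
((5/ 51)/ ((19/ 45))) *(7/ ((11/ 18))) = 9450/ 3553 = 2.66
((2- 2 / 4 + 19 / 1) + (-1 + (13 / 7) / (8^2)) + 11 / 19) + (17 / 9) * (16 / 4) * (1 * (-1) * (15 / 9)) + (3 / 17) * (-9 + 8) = 7.34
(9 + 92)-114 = -13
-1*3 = -3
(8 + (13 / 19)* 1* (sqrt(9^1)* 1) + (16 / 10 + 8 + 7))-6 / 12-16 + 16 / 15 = 1279 / 114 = 11.22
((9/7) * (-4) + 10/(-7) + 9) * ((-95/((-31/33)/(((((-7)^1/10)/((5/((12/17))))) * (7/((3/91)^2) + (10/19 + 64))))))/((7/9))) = -220256586/1085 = -203001.46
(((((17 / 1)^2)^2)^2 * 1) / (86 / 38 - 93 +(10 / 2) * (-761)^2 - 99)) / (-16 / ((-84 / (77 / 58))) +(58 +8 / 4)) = 3843642349991 / 96125856460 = 39.99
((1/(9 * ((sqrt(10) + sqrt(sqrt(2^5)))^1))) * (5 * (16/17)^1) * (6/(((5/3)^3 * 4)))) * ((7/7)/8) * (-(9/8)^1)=-81/(6800 * 2^(1/4) + 3400 * sqrt(10))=-0.00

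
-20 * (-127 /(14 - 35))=-2540 /21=-120.95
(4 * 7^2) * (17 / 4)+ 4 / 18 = 7499 / 9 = 833.22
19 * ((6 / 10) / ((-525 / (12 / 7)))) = -228 / 6125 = -0.04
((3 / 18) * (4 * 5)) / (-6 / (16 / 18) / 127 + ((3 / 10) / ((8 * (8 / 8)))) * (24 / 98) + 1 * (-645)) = -311150 / 60211629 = -0.01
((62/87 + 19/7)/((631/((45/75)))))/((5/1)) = 2087/3202325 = 0.00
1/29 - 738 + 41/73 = -1561084/2117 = -737.40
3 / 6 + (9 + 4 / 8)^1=10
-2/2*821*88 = -72248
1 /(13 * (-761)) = -1 /9893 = -0.00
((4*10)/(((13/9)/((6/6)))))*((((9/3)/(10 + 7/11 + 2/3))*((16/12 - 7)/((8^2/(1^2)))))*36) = -227205/9698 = -23.43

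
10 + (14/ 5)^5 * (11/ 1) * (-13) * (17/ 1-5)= -922874734/ 3125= -295319.91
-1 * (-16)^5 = 1048576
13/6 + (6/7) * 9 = 415/42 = 9.88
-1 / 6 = -0.17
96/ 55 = 1.75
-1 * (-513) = 513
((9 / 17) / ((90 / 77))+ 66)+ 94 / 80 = 45987 / 680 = 67.63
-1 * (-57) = 57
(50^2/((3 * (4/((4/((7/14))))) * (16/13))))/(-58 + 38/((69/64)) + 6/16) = -747500/12353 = -60.51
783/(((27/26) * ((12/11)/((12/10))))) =4147/5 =829.40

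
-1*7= -7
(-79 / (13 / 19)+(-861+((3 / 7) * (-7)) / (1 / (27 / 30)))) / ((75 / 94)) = -5982677 / 4875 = -1227.22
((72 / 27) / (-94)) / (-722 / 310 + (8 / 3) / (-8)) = 310 / 29093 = 0.01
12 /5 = 2.40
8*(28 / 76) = 2.95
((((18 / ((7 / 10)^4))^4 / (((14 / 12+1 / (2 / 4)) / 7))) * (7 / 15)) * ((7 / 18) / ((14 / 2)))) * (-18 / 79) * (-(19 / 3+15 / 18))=3009312000000000000000 / 1018012832346349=2956064.90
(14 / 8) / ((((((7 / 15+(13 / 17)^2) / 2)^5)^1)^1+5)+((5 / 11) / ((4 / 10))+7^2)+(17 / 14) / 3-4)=825152603434714603125 / 24321388977615145023892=0.03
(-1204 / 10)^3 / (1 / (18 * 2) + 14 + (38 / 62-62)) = 243474604128 / 6606625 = 36853.10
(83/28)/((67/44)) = 913/469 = 1.95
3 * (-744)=-2232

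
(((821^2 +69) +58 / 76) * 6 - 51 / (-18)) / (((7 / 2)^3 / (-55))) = -101440258700 / 19551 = -5188494.64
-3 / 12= -1 / 4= -0.25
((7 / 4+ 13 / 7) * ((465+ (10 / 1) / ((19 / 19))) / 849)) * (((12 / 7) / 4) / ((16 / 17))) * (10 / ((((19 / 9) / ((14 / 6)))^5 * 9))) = 1.68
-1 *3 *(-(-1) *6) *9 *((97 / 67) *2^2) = -62856 / 67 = -938.15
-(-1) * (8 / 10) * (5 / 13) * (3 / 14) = 6 / 91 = 0.07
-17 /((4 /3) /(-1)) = 51 /4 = 12.75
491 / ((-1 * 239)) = -491 / 239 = -2.05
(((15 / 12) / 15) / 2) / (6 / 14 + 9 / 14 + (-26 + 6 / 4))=-7 / 3936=-0.00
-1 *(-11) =11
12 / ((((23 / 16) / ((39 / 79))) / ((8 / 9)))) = 6656 / 1817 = 3.66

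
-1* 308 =-308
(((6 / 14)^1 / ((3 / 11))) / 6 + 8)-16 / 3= 41 / 14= 2.93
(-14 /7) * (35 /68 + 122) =-8331 /34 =-245.03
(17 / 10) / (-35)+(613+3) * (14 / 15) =603629 / 1050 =574.88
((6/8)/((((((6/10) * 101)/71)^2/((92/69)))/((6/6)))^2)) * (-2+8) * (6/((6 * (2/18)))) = 127058405000/936543609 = 135.67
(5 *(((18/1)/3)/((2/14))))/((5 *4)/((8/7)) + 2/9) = 3780/319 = 11.85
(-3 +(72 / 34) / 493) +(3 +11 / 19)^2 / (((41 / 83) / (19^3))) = 61113624901 / 343621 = 177851.83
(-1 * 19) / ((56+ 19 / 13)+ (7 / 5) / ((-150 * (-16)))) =-2964000 / 8964091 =-0.33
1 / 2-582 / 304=-215 / 152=-1.41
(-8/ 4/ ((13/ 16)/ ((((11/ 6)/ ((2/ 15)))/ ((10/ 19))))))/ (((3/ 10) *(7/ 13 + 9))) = -2090/ 93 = -22.47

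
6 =6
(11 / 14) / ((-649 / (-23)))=23 / 826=0.03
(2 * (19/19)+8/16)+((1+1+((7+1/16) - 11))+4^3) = 1033/16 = 64.56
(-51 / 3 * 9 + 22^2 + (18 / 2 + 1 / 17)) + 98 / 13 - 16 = 73283 / 221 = 331.60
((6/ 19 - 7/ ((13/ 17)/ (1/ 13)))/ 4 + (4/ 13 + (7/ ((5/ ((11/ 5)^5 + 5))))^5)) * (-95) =-37160220956679933551765576442114233/ 125914812088012695312500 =-295121918862.93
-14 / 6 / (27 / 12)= -28 / 27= -1.04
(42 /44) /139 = 21 /3058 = 0.01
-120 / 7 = -17.14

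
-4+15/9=-7/3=-2.33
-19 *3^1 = -57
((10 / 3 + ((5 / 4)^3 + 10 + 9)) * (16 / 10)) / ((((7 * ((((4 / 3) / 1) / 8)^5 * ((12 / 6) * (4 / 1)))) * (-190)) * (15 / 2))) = -125901 / 33250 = -3.79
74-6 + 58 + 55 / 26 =3331 / 26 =128.12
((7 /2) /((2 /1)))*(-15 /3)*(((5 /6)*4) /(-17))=175 /102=1.72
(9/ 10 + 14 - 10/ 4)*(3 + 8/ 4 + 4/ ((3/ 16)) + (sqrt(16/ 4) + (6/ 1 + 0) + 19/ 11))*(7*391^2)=15791384252/ 33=478526795.52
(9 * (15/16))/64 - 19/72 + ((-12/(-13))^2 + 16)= 26041495/1557504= 16.72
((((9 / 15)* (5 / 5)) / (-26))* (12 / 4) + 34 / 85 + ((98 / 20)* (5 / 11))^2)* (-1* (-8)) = 332942 / 7865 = 42.33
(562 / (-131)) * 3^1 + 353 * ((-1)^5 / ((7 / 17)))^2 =13281613 / 6419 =2069.11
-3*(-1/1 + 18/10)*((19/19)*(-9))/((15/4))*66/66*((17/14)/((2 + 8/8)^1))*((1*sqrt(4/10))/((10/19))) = 3876*sqrt(10)/4375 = 2.80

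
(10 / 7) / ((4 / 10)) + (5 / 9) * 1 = 4.13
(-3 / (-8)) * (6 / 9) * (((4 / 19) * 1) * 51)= 51 / 19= 2.68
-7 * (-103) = 721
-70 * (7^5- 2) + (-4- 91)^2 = -1167325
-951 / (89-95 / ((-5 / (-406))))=951 / 7625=0.12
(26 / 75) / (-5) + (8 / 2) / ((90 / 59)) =2872 / 1125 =2.55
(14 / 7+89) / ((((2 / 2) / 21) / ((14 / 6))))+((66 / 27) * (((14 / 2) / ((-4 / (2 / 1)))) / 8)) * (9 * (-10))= 18221 / 4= 4555.25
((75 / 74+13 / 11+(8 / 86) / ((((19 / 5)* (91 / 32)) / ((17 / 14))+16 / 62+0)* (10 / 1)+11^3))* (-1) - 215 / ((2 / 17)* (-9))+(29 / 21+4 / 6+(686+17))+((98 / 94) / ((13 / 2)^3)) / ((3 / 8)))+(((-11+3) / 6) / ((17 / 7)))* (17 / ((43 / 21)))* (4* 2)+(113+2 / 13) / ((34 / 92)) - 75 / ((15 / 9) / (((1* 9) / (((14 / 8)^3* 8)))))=1166.19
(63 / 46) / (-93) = -21 / 1426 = -0.01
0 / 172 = 0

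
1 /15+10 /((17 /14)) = 2117 /255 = 8.30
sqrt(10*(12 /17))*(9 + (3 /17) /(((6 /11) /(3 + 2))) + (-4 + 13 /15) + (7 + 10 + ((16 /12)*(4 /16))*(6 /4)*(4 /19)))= 238273*sqrt(510) /82365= 65.33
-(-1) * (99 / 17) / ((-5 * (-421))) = 99 / 35785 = 0.00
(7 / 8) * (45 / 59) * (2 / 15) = 21 / 236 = 0.09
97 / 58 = 1.67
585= 585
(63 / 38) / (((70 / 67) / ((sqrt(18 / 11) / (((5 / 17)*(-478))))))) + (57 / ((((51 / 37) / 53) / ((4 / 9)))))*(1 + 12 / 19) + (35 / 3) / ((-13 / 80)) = 3018332 / 1989 -30753*sqrt(22) / 9990200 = 1517.50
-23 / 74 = -0.31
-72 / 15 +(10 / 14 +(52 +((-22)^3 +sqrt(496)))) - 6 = -371213 / 35 +4 * sqrt(31) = -10583.81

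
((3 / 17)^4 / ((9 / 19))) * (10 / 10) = 171 / 83521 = 0.00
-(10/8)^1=-5/4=-1.25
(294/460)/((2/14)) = 1029/230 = 4.47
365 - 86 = 279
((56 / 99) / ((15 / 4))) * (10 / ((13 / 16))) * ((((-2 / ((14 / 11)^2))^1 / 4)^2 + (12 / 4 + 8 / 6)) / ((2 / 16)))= 261319040 / 3972969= 65.77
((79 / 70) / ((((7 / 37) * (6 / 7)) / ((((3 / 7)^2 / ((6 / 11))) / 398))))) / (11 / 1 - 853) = -32153 / 4597791520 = -0.00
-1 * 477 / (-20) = 477 / 20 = 23.85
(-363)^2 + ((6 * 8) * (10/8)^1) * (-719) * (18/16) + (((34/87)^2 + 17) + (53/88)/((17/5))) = 83253.83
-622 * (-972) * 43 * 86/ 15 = 745250544/ 5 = 149050108.80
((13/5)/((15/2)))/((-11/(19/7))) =-0.09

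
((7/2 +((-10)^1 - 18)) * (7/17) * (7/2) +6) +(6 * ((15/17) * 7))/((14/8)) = -553/68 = -8.13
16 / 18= 8 / 9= 0.89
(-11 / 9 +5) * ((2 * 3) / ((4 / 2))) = 34 / 3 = 11.33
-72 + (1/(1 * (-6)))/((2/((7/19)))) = -16423/228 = -72.03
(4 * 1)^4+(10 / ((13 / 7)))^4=31321616 / 28561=1096.66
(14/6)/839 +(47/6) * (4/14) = 39482/17619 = 2.24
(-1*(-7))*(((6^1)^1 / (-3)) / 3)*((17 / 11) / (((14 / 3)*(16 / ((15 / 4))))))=-255 / 704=-0.36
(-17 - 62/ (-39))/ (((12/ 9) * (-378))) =0.03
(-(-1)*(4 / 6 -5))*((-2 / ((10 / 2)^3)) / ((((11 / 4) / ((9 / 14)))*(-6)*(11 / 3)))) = -78 / 105875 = -0.00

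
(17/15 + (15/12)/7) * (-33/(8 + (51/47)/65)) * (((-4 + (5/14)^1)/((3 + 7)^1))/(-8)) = -9940359/40423040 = -0.25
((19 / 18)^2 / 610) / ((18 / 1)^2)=361 / 64035360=0.00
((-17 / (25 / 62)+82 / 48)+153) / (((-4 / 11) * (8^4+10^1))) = -742819 / 9854400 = -0.08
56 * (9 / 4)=126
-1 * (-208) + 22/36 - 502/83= 302629/1494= 202.56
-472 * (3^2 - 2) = -3304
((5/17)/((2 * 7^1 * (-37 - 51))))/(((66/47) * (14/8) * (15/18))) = -47/403172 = -0.00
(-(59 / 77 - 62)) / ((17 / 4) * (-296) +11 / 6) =-28290 / 580349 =-0.05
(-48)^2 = 2304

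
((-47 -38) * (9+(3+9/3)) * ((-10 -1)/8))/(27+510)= 4675/1432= 3.26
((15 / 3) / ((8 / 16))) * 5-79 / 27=1271 / 27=47.07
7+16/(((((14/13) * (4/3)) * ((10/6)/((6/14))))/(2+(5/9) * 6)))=22.28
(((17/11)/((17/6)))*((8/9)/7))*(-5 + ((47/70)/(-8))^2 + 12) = 2197409/4527600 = 0.49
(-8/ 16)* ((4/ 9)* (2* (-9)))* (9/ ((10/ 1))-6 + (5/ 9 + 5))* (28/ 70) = 164/ 225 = 0.73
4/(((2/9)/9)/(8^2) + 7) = 10368/18145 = 0.57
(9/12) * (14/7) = 3/2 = 1.50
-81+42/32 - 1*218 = -4763/16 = -297.69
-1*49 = -49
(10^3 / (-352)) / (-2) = 125 / 88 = 1.42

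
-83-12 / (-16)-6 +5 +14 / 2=-305 / 4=-76.25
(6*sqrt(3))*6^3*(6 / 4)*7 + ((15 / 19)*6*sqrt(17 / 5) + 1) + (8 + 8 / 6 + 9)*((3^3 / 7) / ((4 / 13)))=18*sqrt(85) / 19 + 6463 / 28 + 13608*sqrt(3)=23809.30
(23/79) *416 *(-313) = -2994784/79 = -37908.66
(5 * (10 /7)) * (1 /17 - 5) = -600 /17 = -35.29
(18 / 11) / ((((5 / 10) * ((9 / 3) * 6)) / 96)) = 192 / 11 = 17.45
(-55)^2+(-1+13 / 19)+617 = 69192 / 19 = 3641.68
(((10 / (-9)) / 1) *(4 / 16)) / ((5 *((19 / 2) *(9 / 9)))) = -1 / 171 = -0.01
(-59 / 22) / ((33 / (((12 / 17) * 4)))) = -472 / 2057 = -0.23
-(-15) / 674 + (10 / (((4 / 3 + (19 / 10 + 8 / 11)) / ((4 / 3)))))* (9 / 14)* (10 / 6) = 22379235 / 6166426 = 3.63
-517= -517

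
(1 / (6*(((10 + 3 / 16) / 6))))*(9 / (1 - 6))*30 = -864 / 163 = -5.30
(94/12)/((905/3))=47/1810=0.03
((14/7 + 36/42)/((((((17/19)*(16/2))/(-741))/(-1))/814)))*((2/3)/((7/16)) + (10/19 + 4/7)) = 525766670/833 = 631172.47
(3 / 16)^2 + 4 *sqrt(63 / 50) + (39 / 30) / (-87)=2251 / 111360 + 6 *sqrt(14) / 5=4.51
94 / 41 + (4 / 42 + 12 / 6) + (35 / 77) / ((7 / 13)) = 7079 / 1353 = 5.23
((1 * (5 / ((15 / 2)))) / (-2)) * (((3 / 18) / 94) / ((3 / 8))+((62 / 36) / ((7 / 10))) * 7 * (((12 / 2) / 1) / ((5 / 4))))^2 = -1222900900 / 536787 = -2278.19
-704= -704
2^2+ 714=718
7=7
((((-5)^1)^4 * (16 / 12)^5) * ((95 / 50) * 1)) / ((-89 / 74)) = -89984000 / 21627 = -4160.73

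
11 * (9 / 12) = 33 / 4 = 8.25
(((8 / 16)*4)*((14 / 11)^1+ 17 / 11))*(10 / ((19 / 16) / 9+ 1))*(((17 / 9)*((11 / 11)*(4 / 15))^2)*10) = 1079296 / 16137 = 66.88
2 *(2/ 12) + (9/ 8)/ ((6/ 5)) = 61/ 48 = 1.27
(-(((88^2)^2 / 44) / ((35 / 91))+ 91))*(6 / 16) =-53156181 / 40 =-1328904.52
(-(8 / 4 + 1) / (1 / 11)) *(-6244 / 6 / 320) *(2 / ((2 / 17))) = 291907 / 160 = 1824.42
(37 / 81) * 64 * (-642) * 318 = -5968412.44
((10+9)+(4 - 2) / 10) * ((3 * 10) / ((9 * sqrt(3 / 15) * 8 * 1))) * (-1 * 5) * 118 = -4720 * sqrt(5) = -10554.24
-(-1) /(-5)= -1 /5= -0.20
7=7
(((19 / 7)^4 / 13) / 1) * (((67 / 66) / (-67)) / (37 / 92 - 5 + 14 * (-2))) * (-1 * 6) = -11989532 / 1029685657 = -0.01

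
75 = 75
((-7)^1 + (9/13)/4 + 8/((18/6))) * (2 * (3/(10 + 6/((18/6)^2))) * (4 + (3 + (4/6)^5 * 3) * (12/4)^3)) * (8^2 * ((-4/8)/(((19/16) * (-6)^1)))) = -745052/741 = -1005.47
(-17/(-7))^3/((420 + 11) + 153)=4913/200312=0.02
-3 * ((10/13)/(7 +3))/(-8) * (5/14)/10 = 3/2912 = 0.00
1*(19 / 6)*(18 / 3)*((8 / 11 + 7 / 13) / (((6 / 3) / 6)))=10317 / 143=72.15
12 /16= 3 /4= 0.75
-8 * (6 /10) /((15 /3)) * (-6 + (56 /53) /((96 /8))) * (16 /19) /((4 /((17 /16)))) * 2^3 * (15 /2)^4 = 32359500 /1007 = 32134.56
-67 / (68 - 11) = -67 / 57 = -1.18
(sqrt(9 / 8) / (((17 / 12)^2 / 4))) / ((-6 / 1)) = -72 * sqrt(2) / 289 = -0.35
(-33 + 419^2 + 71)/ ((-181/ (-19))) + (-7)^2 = 3345250/ 181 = 18482.04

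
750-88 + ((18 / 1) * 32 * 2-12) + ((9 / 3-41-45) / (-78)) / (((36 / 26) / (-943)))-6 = 1071.29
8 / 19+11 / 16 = 1.11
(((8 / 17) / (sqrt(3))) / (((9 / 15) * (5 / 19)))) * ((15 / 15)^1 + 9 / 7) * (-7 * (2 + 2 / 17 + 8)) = -418304 * sqrt(3) / 2601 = -278.56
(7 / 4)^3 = 343 / 64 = 5.36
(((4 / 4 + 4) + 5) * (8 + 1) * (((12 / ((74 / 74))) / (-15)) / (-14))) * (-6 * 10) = -2160 / 7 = -308.57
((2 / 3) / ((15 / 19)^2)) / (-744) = -361 / 251100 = -0.00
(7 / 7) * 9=9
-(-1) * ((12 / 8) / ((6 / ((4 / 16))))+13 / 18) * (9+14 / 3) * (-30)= -23165 / 72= -321.74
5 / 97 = 0.05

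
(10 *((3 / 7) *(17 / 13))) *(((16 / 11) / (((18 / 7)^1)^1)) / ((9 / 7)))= 9520 / 3861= 2.47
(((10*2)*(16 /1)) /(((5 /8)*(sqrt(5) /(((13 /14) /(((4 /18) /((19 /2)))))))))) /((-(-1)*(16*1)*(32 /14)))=2223*sqrt(5) /20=248.54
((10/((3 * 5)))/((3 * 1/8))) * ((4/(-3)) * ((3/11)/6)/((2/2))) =-32/297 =-0.11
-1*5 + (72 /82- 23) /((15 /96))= -146.58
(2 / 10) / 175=1 / 875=0.00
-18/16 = -9/8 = -1.12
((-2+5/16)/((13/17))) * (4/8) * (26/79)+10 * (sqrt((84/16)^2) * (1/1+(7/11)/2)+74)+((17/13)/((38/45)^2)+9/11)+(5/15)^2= 476625526331/587263248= 811.60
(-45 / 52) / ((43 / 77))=-3465 / 2236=-1.55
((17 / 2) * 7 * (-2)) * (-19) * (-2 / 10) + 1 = -2256 / 5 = -451.20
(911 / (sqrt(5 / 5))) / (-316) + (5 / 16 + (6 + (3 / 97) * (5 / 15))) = 421759 / 122608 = 3.44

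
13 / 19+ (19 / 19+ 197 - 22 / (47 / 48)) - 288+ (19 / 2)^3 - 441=2175999 / 7144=304.59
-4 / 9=-0.44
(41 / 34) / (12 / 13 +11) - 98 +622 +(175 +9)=3731693 / 5270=708.10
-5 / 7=-0.71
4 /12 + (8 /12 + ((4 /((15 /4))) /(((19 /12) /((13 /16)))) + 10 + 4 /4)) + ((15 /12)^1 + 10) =9043 /380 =23.80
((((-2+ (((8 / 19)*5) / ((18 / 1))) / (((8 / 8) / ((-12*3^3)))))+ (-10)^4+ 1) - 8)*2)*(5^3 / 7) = 47277250 / 133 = 355468.05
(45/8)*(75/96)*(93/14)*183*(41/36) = 87222375/14336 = 6084.15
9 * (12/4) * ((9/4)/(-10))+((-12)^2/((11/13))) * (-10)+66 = -722433/440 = -1641.89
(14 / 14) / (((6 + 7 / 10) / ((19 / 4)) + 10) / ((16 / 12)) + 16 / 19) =5 / 47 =0.11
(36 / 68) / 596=0.00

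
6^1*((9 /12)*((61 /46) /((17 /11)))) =6039 /1564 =3.86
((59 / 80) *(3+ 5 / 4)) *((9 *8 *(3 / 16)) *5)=27081 / 128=211.57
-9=-9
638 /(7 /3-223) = -957 /331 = -2.89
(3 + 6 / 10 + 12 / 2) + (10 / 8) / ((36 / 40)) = 989 / 90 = 10.99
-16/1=-16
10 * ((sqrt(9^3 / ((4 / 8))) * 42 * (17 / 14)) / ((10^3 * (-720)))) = -153 * sqrt(2) / 8000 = -0.03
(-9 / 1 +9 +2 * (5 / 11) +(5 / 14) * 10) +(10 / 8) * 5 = 10.73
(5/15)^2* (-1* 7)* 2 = -14/9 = -1.56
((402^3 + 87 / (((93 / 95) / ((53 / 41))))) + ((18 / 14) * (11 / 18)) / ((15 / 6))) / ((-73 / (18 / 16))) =-13004840737737 / 12989620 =-1001171.76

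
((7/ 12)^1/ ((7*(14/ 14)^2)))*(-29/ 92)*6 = -29/ 184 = -0.16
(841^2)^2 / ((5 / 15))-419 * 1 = 1500739238464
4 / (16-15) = 4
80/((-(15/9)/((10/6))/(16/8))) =-160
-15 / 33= -5 / 11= -0.45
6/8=3/4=0.75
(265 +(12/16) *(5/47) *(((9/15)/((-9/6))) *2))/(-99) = -1132/423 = -2.68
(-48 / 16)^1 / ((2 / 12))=-18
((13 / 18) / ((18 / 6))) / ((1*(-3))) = -13 / 162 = -0.08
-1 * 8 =-8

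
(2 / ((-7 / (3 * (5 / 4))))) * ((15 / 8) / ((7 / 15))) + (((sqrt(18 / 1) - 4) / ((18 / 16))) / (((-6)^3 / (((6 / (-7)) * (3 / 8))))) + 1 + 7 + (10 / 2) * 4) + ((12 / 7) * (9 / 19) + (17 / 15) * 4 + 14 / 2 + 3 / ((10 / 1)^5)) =sqrt(2) / 252 + 90581821661 / 2513700000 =36.04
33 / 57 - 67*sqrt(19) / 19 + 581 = 11050 / 19 - 67*sqrt(19) / 19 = 566.21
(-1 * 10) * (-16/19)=160/19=8.42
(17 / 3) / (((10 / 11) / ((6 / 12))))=187 / 60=3.12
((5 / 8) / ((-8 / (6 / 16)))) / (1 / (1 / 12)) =-5 / 2048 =-0.00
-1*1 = -1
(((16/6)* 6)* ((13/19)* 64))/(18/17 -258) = -1088/399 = -2.73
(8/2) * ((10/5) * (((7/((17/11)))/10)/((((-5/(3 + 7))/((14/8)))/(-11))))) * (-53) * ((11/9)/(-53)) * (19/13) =2478322/9945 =249.20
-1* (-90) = 90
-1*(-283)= 283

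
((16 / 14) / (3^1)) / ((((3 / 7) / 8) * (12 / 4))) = 64 / 27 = 2.37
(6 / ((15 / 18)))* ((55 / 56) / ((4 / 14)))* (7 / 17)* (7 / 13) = 4851 / 884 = 5.49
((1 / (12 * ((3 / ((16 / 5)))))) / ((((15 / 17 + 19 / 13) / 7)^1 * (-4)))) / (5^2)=-221 / 83250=-0.00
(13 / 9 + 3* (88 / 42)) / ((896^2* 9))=0.00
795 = 795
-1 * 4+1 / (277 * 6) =-6647 / 1662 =-4.00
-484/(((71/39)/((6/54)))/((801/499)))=-1679964/35429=-47.42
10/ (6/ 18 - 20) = -30/ 59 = -0.51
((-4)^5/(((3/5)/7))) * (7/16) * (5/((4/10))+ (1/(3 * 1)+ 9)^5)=-269906198240/729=-370241698.55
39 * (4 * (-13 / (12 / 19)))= -3211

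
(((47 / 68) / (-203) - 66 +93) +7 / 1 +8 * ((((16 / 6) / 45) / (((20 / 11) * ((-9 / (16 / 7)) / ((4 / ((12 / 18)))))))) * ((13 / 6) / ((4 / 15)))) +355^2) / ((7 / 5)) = 704729899801 / 7826868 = 90039.83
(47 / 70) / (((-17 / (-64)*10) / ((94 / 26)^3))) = 78074896 / 6536075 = 11.95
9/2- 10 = -11/2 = -5.50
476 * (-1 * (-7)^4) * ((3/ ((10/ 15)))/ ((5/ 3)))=-15428826/ 5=-3085765.20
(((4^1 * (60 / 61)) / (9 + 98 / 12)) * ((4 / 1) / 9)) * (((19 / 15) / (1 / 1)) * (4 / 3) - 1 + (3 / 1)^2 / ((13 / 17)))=932864 / 735111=1.27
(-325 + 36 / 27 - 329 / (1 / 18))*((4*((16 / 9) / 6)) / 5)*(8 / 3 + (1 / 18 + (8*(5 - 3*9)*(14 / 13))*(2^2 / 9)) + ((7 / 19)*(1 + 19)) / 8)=21484893472 / 180063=119318.76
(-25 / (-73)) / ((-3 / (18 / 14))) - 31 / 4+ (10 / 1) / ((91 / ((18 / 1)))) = -157273 / 26572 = -5.92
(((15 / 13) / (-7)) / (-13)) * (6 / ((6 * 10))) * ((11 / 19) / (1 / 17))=561 / 44954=0.01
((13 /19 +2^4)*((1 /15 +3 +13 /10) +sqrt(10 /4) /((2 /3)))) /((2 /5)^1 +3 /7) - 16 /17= 33285*sqrt(10) /2204 +4888817 /56202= 134.74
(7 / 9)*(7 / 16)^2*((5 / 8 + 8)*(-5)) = -39445 / 6144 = -6.42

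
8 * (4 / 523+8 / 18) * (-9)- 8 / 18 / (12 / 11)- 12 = -634853 / 14121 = -44.96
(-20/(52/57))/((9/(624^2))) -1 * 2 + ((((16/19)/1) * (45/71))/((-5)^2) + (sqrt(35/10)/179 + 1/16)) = -102360168391/107920 + sqrt(14)/358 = -948481.91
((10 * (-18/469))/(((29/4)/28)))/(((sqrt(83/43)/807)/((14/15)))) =-2169216 * sqrt(3569)/161269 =-803.57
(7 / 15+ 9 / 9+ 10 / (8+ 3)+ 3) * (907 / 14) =804509 / 2310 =348.27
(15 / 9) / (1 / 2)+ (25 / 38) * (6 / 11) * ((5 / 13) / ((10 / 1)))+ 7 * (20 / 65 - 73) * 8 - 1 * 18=-66600551 / 16302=-4085.42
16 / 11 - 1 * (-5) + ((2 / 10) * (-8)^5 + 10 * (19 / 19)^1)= -359543 / 55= -6537.15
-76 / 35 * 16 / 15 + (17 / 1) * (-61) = -1039.32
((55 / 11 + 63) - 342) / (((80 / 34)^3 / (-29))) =19519349 / 32000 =609.98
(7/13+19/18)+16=4117/234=17.59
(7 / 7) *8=8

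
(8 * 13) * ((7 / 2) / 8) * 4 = 182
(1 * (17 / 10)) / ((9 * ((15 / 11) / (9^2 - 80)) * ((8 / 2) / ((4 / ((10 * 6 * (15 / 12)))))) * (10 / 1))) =187 / 1012500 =0.00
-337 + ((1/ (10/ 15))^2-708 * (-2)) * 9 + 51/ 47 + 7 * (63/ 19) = 44476921/ 3572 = 12451.55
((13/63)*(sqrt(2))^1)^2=338/3969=0.09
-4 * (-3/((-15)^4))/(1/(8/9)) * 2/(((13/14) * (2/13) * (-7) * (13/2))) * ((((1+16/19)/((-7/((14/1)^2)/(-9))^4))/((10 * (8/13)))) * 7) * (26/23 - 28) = 4020410806272/273125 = 14720039.57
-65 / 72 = -0.90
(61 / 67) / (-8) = -61 / 536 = -0.11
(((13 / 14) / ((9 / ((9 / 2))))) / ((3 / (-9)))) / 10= -39 / 280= -0.14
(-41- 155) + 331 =135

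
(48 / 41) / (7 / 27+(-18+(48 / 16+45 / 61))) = -79056 / 945583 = -0.08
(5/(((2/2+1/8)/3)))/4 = 10/3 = 3.33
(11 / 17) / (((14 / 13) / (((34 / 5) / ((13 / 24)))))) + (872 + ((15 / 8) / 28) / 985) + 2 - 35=26683033 / 31520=846.54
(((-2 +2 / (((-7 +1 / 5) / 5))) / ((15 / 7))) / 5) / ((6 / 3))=-413 / 2550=-0.16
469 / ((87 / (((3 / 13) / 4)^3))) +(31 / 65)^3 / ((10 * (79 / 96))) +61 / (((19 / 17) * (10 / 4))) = 83567347801177 / 3825328520000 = 21.85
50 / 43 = 1.16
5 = 5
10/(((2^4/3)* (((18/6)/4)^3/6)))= 80/3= 26.67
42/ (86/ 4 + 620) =84/ 1283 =0.07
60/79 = 0.76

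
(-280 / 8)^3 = -42875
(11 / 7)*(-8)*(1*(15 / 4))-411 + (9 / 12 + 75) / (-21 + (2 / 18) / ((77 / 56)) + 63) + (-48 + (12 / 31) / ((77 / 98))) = -20041628529 / 39776968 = -503.85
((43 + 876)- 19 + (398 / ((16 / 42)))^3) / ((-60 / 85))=-413566281321 / 256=-1615493286.41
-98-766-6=-870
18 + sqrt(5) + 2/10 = sqrt(5) + 91/5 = 20.44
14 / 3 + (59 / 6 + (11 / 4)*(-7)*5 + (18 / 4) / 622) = -25422 / 311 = -81.74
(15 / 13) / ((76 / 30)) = 225 / 494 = 0.46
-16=-16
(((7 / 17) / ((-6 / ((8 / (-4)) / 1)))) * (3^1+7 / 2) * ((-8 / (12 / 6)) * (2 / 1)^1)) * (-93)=11284 / 17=663.76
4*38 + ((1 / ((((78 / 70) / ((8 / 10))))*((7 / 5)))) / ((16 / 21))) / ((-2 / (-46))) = 8709 / 52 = 167.48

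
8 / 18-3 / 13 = 25 / 117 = 0.21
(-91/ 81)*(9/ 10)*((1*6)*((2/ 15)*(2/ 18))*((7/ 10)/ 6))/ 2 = -637/ 121500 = -0.01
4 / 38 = 2 / 19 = 0.11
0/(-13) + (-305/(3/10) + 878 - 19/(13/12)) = -6092/39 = -156.21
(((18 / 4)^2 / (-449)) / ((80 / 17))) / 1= -1377 / 143680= -0.01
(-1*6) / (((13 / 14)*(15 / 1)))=-28 / 65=-0.43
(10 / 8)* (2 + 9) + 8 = 21.75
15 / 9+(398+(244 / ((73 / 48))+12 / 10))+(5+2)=622294 / 1095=568.31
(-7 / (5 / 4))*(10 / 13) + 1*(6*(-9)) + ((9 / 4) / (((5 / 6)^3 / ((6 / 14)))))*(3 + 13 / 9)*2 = -98954 / 2275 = -43.50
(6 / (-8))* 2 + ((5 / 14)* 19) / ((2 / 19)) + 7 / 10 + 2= 9193 / 140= 65.66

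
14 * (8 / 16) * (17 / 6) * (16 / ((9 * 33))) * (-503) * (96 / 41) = -15323392 / 12177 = -1258.39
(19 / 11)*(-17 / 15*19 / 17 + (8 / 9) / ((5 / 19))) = 361 / 99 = 3.65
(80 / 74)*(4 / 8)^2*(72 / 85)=144 / 629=0.23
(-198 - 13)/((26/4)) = -422/13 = -32.46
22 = 22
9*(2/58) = 9/29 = 0.31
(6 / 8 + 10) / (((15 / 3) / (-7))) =-301 / 20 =-15.05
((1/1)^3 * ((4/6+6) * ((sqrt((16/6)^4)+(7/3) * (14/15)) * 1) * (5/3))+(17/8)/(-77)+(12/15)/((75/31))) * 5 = 645610243/1247400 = 517.56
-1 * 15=-15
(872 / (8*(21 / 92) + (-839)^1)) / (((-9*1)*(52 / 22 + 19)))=220616 / 40724325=0.01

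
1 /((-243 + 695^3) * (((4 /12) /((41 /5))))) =123 /1678510660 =0.00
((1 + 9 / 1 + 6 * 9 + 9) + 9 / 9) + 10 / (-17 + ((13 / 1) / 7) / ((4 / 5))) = 30134 / 411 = 73.32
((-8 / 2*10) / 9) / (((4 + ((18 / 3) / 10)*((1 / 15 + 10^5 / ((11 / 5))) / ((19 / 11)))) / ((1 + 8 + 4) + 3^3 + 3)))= -817000 / 67517199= -0.01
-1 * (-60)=60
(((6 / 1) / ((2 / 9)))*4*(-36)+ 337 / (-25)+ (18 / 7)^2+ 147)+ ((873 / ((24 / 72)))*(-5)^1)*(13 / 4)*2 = -217720151 / 2450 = -88865.37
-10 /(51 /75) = -250 /17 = -14.71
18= 18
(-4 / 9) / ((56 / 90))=-5 / 7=-0.71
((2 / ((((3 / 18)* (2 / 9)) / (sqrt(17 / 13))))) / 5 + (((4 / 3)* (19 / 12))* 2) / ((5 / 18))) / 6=9* sqrt(221) / 65 + 38 / 15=4.59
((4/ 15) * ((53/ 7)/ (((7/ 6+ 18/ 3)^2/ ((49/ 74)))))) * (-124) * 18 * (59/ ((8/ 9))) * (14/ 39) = -6155887248/ 4446845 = -1384.33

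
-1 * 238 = -238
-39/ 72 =-0.54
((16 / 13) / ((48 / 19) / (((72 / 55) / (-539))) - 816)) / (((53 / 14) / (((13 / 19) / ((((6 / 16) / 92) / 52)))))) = -4286464 / 2803753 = -1.53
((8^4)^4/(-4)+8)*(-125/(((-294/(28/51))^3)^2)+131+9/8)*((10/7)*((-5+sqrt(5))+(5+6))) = -280628400883616826591123828920217580/3521385813613243149 - 140314200441808413295561914460108790*sqrt(5)/10564157440839729447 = -109392282301635708.64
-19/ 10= -1.90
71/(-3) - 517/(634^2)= -28540427/1205868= -23.67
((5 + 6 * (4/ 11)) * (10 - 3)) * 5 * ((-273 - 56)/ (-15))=181937/ 33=5513.24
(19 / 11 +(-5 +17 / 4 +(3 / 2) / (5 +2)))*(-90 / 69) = -1.55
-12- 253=-265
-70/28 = -5/2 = -2.50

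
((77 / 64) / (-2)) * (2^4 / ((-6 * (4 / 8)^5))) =154 / 3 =51.33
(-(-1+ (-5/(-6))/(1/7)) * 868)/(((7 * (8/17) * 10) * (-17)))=899/120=7.49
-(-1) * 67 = 67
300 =300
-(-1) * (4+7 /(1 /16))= 116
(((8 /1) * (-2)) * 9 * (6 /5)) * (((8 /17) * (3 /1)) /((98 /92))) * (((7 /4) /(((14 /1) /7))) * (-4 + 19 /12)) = 288144 /595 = 484.28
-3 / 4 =-0.75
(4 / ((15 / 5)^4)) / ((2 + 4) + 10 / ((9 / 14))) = 2 / 873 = 0.00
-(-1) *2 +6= 8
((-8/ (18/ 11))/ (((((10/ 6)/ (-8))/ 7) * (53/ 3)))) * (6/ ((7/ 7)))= 55.79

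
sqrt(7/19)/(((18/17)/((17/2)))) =289 *sqrt(133)/684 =4.87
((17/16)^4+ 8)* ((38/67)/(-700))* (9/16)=-103935339/24589107200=-0.00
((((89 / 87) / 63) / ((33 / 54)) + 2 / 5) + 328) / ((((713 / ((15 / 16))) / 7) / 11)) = 1375081 / 41354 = 33.25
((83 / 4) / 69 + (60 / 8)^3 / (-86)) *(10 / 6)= -1092995 / 142416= -7.67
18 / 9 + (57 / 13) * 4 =254 / 13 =19.54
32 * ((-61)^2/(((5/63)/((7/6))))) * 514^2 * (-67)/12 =-12909718785712/5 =-2581943757142.40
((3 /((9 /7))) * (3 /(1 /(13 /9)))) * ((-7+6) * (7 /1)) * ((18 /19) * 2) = -2548 /19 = -134.11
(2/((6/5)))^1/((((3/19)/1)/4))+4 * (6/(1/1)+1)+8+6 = 758/9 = 84.22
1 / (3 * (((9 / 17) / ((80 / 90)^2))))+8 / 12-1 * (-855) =856.16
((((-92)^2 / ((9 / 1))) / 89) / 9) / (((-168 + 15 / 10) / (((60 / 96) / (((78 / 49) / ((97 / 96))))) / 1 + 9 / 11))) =-423491479 / 49433093424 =-0.01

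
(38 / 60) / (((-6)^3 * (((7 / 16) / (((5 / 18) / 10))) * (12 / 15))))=-19 / 81648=-0.00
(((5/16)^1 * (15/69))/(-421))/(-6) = 25/929568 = 0.00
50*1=50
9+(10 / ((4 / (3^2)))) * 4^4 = 5769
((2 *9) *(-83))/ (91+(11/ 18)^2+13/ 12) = -121014/ 7489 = -16.16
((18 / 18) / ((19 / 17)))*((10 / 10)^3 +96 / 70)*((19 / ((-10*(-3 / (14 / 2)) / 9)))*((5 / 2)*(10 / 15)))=1411 / 10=141.10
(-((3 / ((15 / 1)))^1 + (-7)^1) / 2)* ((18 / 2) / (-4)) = -153 / 20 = -7.65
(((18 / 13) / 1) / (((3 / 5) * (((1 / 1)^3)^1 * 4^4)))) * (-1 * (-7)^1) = 105 / 1664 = 0.06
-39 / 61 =-0.64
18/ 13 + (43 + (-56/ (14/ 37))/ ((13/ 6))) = -311/ 13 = -23.92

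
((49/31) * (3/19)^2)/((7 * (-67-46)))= -63/1264583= -0.00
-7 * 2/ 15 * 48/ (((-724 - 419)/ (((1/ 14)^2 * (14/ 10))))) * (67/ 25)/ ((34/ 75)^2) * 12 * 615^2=608185800/ 36703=16570.47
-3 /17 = -0.18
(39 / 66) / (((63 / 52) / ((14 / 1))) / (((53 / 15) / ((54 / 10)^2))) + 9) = 179140 / 2944953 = 0.06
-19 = -19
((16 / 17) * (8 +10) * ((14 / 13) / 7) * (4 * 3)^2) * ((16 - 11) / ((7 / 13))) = 414720 / 119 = 3485.04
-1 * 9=-9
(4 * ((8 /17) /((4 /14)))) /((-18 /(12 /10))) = -112 /255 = -0.44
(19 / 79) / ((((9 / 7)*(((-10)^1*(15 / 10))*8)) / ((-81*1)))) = 399 / 3160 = 0.13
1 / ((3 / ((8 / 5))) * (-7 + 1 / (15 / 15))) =-4 / 45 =-0.09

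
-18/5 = -3.60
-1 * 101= -101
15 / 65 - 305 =-3962 / 13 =-304.77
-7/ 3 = -2.33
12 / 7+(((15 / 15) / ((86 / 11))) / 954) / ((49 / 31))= 6892037 / 4020156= 1.71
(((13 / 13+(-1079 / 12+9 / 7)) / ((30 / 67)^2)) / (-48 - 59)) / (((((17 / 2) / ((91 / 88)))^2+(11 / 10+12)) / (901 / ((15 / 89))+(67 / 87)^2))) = 1977385760794514161 / 7303361986034550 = 270.75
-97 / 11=-8.82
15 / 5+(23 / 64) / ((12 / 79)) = 4121 / 768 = 5.37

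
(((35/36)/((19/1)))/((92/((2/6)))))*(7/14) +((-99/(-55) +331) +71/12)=639443047/1887840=338.72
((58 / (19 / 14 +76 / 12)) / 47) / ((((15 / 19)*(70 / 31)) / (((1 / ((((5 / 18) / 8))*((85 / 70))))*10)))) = 7249536 / 339575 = 21.35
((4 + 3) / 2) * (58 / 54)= 203 / 54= 3.76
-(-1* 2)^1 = 2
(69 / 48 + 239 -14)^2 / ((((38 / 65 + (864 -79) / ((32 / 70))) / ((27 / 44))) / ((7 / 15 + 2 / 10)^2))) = 2559595155 / 314421008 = 8.14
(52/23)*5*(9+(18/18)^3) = 113.04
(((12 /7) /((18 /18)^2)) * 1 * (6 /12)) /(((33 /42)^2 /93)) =15624 /121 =129.12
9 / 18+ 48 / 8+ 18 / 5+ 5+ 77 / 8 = 989 / 40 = 24.72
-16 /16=-1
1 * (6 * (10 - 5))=30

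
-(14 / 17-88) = 1482 / 17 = 87.18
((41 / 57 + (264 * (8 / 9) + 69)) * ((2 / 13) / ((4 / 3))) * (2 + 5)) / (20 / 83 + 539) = 5040175 / 11054979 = 0.46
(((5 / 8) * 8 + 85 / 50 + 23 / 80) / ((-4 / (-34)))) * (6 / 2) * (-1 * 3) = -85527 / 160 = -534.54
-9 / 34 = -0.26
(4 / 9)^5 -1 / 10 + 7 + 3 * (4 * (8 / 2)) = 32428141 / 590490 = 54.92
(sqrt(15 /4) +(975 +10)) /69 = sqrt(15) /138 +985 /69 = 14.30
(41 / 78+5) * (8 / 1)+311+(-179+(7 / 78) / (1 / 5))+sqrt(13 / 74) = sqrt(962) / 74+4593 / 26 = 177.07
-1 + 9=8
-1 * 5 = -5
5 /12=0.42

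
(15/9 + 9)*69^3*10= 35040960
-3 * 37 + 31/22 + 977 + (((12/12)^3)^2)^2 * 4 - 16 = 18819/22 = 855.41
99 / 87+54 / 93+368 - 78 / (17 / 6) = 5229677 / 15283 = 342.19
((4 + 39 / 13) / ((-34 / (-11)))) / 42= 11 / 204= 0.05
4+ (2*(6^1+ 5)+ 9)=35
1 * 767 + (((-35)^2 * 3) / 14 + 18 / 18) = 2061 / 2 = 1030.50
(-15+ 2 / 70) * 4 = -2096 / 35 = -59.89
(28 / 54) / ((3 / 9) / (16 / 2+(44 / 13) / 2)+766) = 196 / 289561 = 0.00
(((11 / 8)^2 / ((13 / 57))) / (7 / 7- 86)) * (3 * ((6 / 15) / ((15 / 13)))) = -6897 / 68000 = -0.10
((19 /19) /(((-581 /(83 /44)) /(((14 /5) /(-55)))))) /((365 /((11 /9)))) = 1 /1806750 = 0.00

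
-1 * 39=-39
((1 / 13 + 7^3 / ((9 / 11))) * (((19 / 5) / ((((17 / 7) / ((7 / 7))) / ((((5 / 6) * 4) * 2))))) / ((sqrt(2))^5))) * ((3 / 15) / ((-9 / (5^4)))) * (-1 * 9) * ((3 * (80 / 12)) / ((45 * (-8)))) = -407794625 * sqrt(2) / 107406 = -5369.43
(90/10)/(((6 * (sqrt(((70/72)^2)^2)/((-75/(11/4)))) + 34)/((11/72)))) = 0.04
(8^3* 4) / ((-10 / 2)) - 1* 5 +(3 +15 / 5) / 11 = -22773 / 55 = -414.05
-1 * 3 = -3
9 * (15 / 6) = 45 / 2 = 22.50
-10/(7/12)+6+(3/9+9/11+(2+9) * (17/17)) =233/231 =1.01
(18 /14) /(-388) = -9 /2716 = -0.00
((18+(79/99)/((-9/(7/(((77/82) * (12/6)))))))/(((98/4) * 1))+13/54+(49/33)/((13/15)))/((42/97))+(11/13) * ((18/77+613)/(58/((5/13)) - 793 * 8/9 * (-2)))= 119896230894751/18414377585604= 6.51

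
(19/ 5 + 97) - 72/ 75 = 2496/ 25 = 99.84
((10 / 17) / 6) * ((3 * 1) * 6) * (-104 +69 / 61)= -188250 / 1037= -181.53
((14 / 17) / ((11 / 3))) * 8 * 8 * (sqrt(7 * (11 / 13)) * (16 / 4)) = 10752 * sqrt(1001) / 2431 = 139.93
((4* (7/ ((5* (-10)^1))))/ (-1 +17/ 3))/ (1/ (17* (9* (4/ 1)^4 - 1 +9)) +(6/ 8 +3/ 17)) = -117912/ 910375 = -0.13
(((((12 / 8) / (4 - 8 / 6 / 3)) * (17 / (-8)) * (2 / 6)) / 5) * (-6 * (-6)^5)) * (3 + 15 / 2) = -2342277 / 80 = -29278.46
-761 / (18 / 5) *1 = -211.39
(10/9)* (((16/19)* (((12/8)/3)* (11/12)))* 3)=220/171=1.29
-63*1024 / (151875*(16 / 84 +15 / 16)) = -802816 / 2131875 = -0.38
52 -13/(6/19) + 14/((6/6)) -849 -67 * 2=-5749/6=-958.17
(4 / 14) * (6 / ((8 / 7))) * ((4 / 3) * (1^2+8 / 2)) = 10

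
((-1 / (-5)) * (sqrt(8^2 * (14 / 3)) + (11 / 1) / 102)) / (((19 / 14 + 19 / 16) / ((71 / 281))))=43736 / 20421675 + 63616 * sqrt(42) / 1201275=0.35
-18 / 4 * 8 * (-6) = 216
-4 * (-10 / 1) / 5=8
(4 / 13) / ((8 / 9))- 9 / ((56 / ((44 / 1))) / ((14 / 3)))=-849 / 26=-32.65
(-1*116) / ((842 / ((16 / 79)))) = -928 / 33259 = -0.03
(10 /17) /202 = 5 /1717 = 0.00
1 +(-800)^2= 640001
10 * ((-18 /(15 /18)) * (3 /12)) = -54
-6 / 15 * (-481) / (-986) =-481 / 2465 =-0.20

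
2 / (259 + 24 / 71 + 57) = 71 / 11230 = 0.01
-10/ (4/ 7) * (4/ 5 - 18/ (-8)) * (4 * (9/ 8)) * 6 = -11529/ 8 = -1441.12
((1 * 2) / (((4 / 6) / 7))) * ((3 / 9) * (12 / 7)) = 12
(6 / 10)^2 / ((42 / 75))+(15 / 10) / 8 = 93 / 112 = 0.83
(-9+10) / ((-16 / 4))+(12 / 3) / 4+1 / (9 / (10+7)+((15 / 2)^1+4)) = 0.83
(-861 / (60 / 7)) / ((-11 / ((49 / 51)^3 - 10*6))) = -15753394699 / 29183220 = -539.81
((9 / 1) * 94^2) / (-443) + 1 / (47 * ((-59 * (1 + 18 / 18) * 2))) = -882080651 / 4913756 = -179.51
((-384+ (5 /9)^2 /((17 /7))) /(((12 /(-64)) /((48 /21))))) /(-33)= -135319808 /954261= -141.81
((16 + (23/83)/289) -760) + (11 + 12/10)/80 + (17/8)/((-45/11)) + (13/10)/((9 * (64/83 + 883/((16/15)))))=-320042003101313/429952582800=-744.37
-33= -33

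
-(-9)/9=1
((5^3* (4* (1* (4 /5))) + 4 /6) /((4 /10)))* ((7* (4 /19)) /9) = 84140 /513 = 164.02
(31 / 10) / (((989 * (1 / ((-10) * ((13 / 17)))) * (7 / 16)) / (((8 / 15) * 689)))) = -35541376 / 1765365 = -20.13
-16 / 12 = -4 / 3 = -1.33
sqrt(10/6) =sqrt(15)/3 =1.29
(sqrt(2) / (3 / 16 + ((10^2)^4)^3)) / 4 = 4 * sqrt(2) / 16000000000000000000000003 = 0.00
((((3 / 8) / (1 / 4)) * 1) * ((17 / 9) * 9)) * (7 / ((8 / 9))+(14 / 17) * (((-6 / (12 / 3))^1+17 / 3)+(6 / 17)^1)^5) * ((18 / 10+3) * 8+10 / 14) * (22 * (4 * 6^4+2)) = 817146431284811269609 / 4600336680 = 177627527749.73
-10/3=-3.33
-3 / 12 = -1 / 4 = -0.25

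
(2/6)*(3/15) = 0.07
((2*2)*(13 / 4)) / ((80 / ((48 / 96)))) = 13 / 160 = 0.08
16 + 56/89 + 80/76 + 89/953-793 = -1249292540/1611523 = -775.22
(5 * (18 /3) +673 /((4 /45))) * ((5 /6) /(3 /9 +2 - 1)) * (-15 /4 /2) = -2280375 /256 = -8907.71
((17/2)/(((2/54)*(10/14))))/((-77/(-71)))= 32589/110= 296.26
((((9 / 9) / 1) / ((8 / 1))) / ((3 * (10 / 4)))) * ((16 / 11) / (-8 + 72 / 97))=-97 / 29040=-0.00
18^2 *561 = 181764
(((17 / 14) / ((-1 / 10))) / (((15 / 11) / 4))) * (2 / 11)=-136 / 21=-6.48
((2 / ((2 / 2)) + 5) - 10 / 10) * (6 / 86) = 18 / 43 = 0.42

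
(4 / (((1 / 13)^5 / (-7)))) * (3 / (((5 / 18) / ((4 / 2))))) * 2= -2245580064 / 5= -449116012.80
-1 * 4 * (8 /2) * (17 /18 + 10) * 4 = -6304 /9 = -700.44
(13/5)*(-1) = -13/5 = -2.60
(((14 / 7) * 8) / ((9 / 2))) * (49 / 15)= 1568 / 135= 11.61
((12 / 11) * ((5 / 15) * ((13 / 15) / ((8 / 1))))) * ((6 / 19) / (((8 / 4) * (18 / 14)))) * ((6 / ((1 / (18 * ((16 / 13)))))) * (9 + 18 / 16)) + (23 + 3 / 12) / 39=386203 / 54340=7.11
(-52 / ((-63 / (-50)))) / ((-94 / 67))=87100 / 2961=29.42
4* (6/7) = 24/7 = 3.43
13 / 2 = 6.50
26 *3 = 78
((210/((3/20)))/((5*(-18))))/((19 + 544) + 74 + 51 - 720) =35/72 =0.49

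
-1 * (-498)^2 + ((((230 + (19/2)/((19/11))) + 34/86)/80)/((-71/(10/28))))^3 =-634560654425658372079039/2558671047310966784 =-248004.00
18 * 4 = 72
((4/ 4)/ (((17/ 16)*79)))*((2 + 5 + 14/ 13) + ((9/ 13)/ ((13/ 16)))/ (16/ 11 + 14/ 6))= 2806032/ 28370875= 0.10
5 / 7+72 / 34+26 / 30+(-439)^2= 344013587 / 1785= 192724.70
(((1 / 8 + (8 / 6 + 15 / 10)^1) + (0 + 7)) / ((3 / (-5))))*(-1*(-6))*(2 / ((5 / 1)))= -239 / 6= -39.83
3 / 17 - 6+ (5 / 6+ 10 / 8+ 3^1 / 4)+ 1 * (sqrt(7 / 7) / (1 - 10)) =-949 / 306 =-3.10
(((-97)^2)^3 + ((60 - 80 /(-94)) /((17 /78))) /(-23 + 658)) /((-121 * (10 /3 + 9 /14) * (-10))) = 1775007533380305693 /10252324555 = 173132202.74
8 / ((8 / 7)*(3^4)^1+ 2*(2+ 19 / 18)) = 504 / 6217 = 0.08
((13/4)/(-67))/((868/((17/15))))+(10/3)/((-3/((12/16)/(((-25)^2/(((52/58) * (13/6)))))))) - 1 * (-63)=478109416597/7589358000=63.00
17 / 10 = 1.70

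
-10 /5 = -2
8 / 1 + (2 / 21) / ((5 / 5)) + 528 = 11258 / 21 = 536.10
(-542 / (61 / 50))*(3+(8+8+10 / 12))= -1612450 / 183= -8811.20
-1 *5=-5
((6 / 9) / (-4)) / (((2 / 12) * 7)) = -1 / 7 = -0.14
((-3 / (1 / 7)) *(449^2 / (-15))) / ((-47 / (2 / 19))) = -2822414 / 4465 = -632.12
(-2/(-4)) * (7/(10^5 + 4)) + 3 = 600031/200008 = 3.00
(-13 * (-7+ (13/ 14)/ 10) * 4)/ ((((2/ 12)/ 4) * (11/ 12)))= 3620448/ 385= 9403.76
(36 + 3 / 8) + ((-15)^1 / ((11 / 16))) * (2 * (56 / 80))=513 / 88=5.83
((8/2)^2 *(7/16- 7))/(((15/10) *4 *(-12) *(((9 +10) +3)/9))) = 105/176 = 0.60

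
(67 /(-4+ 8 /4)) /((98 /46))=-1541 /98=-15.72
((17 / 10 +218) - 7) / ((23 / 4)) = 4254 / 115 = 36.99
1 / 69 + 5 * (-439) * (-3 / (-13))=-454352 / 897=-506.52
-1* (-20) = 20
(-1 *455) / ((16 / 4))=-455 / 4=-113.75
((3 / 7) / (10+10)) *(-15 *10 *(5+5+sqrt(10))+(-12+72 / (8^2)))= -42.54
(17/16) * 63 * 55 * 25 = 1472625/16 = 92039.06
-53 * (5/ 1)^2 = -1325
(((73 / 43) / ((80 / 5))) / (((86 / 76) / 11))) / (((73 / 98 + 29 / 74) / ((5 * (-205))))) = -28352464525 / 30486312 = -930.01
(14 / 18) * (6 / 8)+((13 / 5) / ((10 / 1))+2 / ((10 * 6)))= 263 / 300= 0.88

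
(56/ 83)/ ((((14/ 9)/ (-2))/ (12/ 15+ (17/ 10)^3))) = -51417/ 10375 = -4.96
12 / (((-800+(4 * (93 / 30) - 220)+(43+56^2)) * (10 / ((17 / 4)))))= 17 / 7238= 0.00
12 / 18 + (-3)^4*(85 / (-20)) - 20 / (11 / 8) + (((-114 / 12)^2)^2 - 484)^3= 60777230139355537 / 135168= 449642150060.34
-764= -764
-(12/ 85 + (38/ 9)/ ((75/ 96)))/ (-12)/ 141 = 5303/ 1617975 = 0.00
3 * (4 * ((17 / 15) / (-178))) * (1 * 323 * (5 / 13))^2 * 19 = -336982670 / 15041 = -22404.27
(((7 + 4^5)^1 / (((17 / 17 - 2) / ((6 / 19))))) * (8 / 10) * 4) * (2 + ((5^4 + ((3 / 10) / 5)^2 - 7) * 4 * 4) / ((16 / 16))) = -611798963136 / 59375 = -10303982.54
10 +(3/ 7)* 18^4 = 314998/ 7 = 44999.71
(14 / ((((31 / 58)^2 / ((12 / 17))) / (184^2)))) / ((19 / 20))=382675722240 / 310403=1232835.13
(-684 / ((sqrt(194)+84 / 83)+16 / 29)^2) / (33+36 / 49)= -33424546699364814 / 307914126529011025+532141608588072 *sqrt(194) / 307914126529011025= -0.08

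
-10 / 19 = -0.53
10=10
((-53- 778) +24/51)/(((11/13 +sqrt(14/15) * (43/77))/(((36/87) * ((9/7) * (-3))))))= 1187303137020/449785099- 52239468996 * sqrt(210)/449785099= 956.64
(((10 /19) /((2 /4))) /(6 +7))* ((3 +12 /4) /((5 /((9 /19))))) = 216 /4693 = 0.05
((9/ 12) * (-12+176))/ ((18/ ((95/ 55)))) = 779/ 66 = 11.80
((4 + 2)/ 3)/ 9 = 2/ 9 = 0.22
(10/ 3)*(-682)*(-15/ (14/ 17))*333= 96520050/ 7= 13788578.57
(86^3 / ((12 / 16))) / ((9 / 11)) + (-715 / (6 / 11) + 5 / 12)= 111804331 / 108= 1035225.29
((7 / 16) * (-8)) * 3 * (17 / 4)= -357 / 8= -44.62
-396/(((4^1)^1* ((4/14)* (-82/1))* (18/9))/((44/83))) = 7623/6806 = 1.12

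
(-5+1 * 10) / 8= 5 / 8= 0.62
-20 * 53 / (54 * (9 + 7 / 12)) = -424 / 207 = -2.05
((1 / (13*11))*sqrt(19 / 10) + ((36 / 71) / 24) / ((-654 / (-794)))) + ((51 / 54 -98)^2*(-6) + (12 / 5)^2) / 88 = -590403681011 / 919393200 + sqrt(190) / 1430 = -642.16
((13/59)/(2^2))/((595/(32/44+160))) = 338/22715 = 0.01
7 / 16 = 0.44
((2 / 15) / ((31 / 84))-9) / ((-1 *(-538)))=-1339 / 83390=-0.02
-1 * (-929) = 929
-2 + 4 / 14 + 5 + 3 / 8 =205 / 56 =3.66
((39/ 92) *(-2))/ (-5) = 39/ 230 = 0.17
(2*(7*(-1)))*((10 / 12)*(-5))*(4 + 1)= 875 / 3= 291.67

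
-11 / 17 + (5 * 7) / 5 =108 / 17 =6.35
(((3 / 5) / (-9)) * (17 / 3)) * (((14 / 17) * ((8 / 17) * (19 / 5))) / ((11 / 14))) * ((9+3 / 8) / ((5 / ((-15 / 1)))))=3724 / 187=19.91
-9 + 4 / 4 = -8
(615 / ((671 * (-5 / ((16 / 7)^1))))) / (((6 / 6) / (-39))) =76752 / 4697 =16.34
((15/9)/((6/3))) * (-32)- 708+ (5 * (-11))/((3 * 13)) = -9569/13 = -736.08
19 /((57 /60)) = 20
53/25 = 2.12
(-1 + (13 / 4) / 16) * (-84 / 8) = 1071 / 128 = 8.37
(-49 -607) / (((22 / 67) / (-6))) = 131856 / 11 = 11986.91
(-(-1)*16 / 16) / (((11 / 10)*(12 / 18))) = 15 / 11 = 1.36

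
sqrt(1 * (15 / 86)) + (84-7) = sqrt(1290) / 86 + 77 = 77.42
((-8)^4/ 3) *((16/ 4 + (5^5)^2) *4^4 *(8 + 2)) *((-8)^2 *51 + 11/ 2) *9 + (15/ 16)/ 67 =1076706949818986004495/ 1072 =1004390811398307840.01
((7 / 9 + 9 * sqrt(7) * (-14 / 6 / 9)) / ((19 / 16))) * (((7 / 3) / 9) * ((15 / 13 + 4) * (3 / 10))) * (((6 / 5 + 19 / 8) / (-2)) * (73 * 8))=-10544996 / 38475 + 10544996 * sqrt(7) / 12825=1901.32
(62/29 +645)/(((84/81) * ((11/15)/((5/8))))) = 5429025/10208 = 531.84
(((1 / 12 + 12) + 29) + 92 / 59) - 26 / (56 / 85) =3938 / 1239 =3.18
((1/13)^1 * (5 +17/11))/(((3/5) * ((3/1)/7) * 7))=40/143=0.28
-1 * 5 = -5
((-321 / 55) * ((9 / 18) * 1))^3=-33076161 / 1331000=-24.85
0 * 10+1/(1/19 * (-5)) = -19/5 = -3.80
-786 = -786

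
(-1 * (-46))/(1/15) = 690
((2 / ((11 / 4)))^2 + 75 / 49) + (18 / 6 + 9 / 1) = 83359 / 5929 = 14.06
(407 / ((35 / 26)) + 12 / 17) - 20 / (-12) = 543917 / 1785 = 304.72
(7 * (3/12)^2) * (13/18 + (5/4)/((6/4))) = 49/72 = 0.68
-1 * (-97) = 97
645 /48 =215 /16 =13.44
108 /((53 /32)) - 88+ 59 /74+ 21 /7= -74499 /3922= -19.00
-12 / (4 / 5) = -15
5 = 5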